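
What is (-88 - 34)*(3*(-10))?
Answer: 3660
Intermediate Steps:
(-88 - 34)*(3*(-10)) = -122*(-30) = 3660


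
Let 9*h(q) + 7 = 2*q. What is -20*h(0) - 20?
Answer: -40/9 ≈ -4.4444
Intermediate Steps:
h(q) = -7/9 + 2*q/9 (h(q) = -7/9 + (2*q)/9 = -7/9 + 2*q/9)
-20*h(0) - 20 = -20*(-7/9 + (2/9)*0) - 20 = -20*(-7/9 + 0) - 20 = -20*(-7/9) - 20 = 140/9 - 20 = -40/9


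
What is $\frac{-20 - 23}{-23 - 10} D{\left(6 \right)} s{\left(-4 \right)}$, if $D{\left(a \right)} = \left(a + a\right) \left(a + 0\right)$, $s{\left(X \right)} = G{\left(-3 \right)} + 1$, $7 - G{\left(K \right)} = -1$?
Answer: $\frac{9288}{11} \approx 844.36$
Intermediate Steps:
$G{\left(K \right)} = 8$ ($G{\left(K \right)} = 7 - -1 = 7 + 1 = 8$)
$s{\left(X \right)} = 9$ ($s{\left(X \right)} = 8 + 1 = 9$)
$D{\left(a \right)} = 2 a^{2}$ ($D{\left(a \right)} = 2 a a = 2 a^{2}$)
$\frac{-20 - 23}{-23 - 10} D{\left(6 \right)} s{\left(-4 \right)} = \frac{-20 - 23}{-23 - 10} \cdot 2 \cdot 6^{2} \cdot 9 = - \frac{43}{-23 + \left(-11 + 1\right)} 2 \cdot 36 \cdot 9 = - \frac{43}{-23 - 10} \cdot 72 \cdot 9 = - \frac{43}{-33} \cdot 72 \cdot 9 = \left(-43\right) \left(- \frac{1}{33}\right) 72 \cdot 9 = \frac{43}{33} \cdot 72 \cdot 9 = \frac{1032}{11} \cdot 9 = \frac{9288}{11}$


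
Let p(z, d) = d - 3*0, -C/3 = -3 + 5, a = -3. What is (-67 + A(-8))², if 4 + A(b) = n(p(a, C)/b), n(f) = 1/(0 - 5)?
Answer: 126736/25 ≈ 5069.4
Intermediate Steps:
C = -6 (C = -3*(-3 + 5) = -3*2 = -6)
p(z, d) = d (p(z, d) = d - 1*0 = d + 0 = d)
n(f) = -⅕ (n(f) = 1/(-5) = -⅕)
A(b) = -21/5 (A(b) = -4 - ⅕ = -21/5)
(-67 + A(-8))² = (-67 - 21/5)² = (-356/5)² = 126736/25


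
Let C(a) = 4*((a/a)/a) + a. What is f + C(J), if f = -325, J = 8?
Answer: -633/2 ≈ -316.50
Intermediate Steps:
C(a) = a + 4/a (C(a) = 4*(1/a) + a = 4/a + a = a + 4/a)
f + C(J) = -325 + (8 + 4/8) = -325 + (8 + 4*(1/8)) = -325 + (8 + 1/2) = -325 + 17/2 = -633/2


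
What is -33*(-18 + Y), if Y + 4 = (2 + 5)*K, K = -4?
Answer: 1650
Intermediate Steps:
Y = -32 (Y = -4 + (2 + 5)*(-4) = -4 + 7*(-4) = -4 - 28 = -32)
-33*(-18 + Y) = -33*(-18 - 32) = -33*(-50) = 1650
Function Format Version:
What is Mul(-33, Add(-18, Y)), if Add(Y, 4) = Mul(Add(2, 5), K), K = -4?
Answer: 1650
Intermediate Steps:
Y = -32 (Y = Add(-4, Mul(Add(2, 5), -4)) = Add(-4, Mul(7, -4)) = Add(-4, -28) = -32)
Mul(-33, Add(-18, Y)) = Mul(-33, Add(-18, -32)) = Mul(-33, -50) = 1650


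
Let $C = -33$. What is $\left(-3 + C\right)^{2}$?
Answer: $1296$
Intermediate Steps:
$\left(-3 + C\right)^{2} = \left(-3 - 33\right)^{2} = \left(-36\right)^{2} = 1296$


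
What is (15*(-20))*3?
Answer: -900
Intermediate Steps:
(15*(-20))*3 = -300*3 = -900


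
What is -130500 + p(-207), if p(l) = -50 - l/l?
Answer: -130551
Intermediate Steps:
p(l) = -51 (p(l) = -50 - 1*1 = -50 - 1 = -51)
-130500 + p(-207) = -130500 - 51 = -130551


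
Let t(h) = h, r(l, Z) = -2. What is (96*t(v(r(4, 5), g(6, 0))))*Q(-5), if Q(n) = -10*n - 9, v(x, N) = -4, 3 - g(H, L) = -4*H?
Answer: -15744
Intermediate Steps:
g(H, L) = 3 + 4*H (g(H, L) = 3 - (-4)*H = 3 + 4*H)
Q(n) = -9 - 10*n
(96*t(v(r(4, 5), g(6, 0))))*Q(-5) = (96*(-4))*(-9 - 10*(-5)) = -384*(-9 + 50) = -384*41 = -15744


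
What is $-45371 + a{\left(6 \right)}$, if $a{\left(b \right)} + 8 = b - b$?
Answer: $-45379$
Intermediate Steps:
$a{\left(b \right)} = -8$ ($a{\left(b \right)} = -8 + \left(b - b\right) = -8 + 0 = -8$)
$-45371 + a{\left(6 \right)} = -45371 - 8 = -45379$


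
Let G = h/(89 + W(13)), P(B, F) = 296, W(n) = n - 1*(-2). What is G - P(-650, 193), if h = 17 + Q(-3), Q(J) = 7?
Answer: -3845/13 ≈ -295.77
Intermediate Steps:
W(n) = 2 + n (W(n) = n + 2 = 2 + n)
h = 24 (h = 17 + 7 = 24)
G = 3/13 (G = 24/(89 + (2 + 13)) = 24/(89 + 15) = 24/104 = (1/104)*24 = 3/13 ≈ 0.23077)
G - P(-650, 193) = 3/13 - 1*296 = 3/13 - 296 = -3845/13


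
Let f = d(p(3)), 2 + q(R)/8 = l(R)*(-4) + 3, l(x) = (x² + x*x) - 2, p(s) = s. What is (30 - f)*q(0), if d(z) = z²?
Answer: 1512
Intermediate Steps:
l(x) = -2 + 2*x² (l(x) = (x² + x²) - 2 = 2*x² - 2 = -2 + 2*x²)
q(R) = 72 - 64*R² (q(R) = -16 + 8*((-2 + 2*R²)*(-4) + 3) = -16 + 8*((8 - 8*R²) + 3) = -16 + 8*(11 - 8*R²) = -16 + (88 - 64*R²) = 72 - 64*R²)
f = 9 (f = 3² = 9)
(30 - f)*q(0) = (30 - 1*9)*(72 - 64*0²) = (30 - 9)*(72 - 64*0) = 21*(72 + 0) = 21*72 = 1512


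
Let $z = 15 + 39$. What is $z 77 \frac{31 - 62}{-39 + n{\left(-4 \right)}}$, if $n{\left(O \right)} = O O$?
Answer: $\frac{128898}{23} \approx 5604.3$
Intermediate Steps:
$n{\left(O \right)} = O^{2}$
$z = 54$
$z 77 \frac{31 - 62}{-39 + n{\left(-4 \right)}} = 54 \cdot 77 \frac{31 - 62}{-39 + \left(-4\right)^{2}} = 4158 \left(- \frac{31}{-39 + 16}\right) = 4158 \left(- \frac{31}{-23}\right) = 4158 \left(\left(-31\right) \left(- \frac{1}{23}\right)\right) = 4158 \cdot \frac{31}{23} = \frac{128898}{23}$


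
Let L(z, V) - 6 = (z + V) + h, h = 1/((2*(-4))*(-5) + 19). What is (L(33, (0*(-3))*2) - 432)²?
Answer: 537590596/3481 ≈ 1.5444e+5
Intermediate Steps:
h = 1/59 (h = 1/(-8*(-5) + 19) = 1/(40 + 19) = 1/59 ≈ 0.016949)
L(z, V) = 355/59 + V + z (L(z, V) = 6 + ((z + V) + 1/59) = 6 + ((V + z) + 1/59) = 6 + (1/59 + V + z) = 355/59 + V + z)
(L(33, (0*(-3))*2) - 432)² = ((355/59 + (0*(-3))*2 + 33) - 432)² = ((355/59 + 0*2 + 33) - 432)² = ((355/59 + 0 + 33) - 432)² = (2302/59 - 432)² = (-23186/59)² = 537590596/3481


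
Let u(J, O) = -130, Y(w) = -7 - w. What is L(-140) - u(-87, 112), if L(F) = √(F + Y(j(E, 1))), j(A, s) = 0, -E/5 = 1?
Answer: 130 + 7*I*√3 ≈ 130.0 + 12.124*I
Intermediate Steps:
E = -5 (E = -5*1 = -5)
L(F) = √(-7 + F) (L(F) = √(F + (-7 - 1*0)) = √(F + (-7 + 0)) = √(F - 7) = √(-7 + F))
L(-140) - u(-87, 112) = √(-7 - 140) - 1*(-130) = √(-147) + 130 = 7*I*√3 + 130 = 130 + 7*I*√3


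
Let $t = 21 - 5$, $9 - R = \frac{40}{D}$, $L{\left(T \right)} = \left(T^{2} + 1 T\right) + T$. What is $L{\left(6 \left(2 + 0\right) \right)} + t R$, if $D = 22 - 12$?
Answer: $248$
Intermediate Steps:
$D = 10$
$L{\left(T \right)} = T^{2} + 2 T$ ($L{\left(T \right)} = \left(T^{2} + T\right) + T = \left(T + T^{2}\right) + T = T^{2} + 2 T$)
$R = 5$ ($R = 9 - \frac{40}{10} = 9 - 40 \cdot \frac{1}{10} = 9 - 4 = 5$)
$t = 16$ ($t = 21 - 5 = 16$)
$L{\left(6 \left(2 + 0\right) \right)} + t R = 6 \left(2 + 0\right) \left(2 + 6 \left(2 + 0\right)\right) + 16 \cdot 5 = 6 \cdot 2 \left(2 + 6 \cdot 2\right) + 80 = 12 \left(2 + 12\right) + 80 = 12 \cdot 14 + 80 = 168 + 80 = 248$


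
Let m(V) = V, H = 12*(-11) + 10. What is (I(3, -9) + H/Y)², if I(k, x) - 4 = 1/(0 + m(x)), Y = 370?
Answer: 35117476/2772225 ≈ 12.668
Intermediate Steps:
H = -122 (H = -132 + 10 = -122)
I(k, x) = 4 + 1/x (I(k, x) = 4 + 1/(0 + x) = 4 + 1/x)
(I(3, -9) + H/Y)² = ((4 + 1/(-9)) - 122/370)² = ((4 - ⅑) - 122*1/370)² = (35/9 - 61/185)² = (5926/1665)² = 35117476/2772225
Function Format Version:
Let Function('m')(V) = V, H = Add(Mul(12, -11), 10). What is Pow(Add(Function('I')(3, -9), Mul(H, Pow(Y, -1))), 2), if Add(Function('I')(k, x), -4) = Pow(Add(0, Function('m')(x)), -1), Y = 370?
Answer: Rational(35117476, 2772225) ≈ 12.668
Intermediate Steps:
H = -122 (H = Add(-132, 10) = -122)
Function('I')(k, x) = Add(4, Pow(x, -1)) (Function('I')(k, x) = Add(4, Pow(Add(0, x), -1)) = Add(4, Pow(x, -1)))
Pow(Add(Function('I')(3, -9), Mul(H, Pow(Y, -1))), 2) = Pow(Add(Add(4, Pow(-9, -1)), Mul(-122, Pow(370, -1))), 2) = Pow(Add(Add(4, Rational(-1, 9)), Mul(-122, Rational(1, 370))), 2) = Pow(Add(Rational(35, 9), Rational(-61, 185)), 2) = Pow(Rational(5926, 1665), 2) = Rational(35117476, 2772225)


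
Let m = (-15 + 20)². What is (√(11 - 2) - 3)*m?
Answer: 0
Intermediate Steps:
m = 25 (m = 5² = 25)
(√(11 - 2) - 3)*m = (√(11 - 2) - 3)*25 = (√9 - 3)*25 = (3 - 3)*25 = 0*25 = 0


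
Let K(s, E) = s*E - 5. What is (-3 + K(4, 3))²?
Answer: 16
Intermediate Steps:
K(s, E) = -5 + E*s (K(s, E) = E*s - 5 = -5 + E*s)
(-3 + K(4, 3))² = (-3 + (-5 + 3*4))² = (-3 + (-5 + 12))² = (-3 + 7)² = 4² = 16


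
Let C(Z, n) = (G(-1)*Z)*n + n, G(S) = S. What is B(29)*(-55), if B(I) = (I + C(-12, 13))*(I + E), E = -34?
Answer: 54450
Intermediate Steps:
C(Z, n) = n - Z*n (C(Z, n) = (-Z)*n + n = -Z*n + n = n - Z*n)
B(I) = (-34 + I)*(169 + I) (B(I) = (I + 13*(1 - 1*(-12)))*(I - 34) = (I + 13*(1 + 12))*(-34 + I) = (I + 13*13)*(-34 + I) = (I + 169)*(-34 + I) = (169 + I)*(-34 + I) = (-34 + I)*(169 + I))
B(29)*(-55) = (-5746 + 29² + 135*29)*(-55) = (-5746 + 841 + 3915)*(-55) = -990*(-55) = 54450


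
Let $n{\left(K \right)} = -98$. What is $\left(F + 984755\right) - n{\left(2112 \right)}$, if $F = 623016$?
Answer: $1607869$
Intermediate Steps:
$\left(F + 984755\right) - n{\left(2112 \right)} = \left(623016 + 984755\right) - -98 = 1607771 + 98 = 1607869$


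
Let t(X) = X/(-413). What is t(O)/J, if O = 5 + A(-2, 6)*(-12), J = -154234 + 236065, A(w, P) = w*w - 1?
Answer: 31/33796203 ≈ 9.1726e-7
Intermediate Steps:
A(w, P) = -1 + w**2 (A(w, P) = w**2 - 1 = -1 + w**2)
J = 81831
O = -31 (O = 5 + (-1 + (-2)**2)*(-12) = 5 + (-1 + 4)*(-12) = 5 + 3*(-12) = 5 - 36 = -31)
t(X) = -X/413 (t(X) = X*(-1/413) = -X/413)
t(O)/J = -1/413*(-31)/81831 = (31/413)*(1/81831) = 31/33796203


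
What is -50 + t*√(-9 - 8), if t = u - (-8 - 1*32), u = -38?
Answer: -50 + 2*I*√17 ≈ -50.0 + 8.2462*I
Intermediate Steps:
t = 2 (t = -38 - (-8 - 1*32) = -38 - (-8 - 32) = -38 - 1*(-40) = -38 + 40 = 2)
-50 + t*√(-9 - 8) = -50 + 2*√(-9 - 8) = -50 + 2*√(-17) = -50 + 2*(I*√17) = -50 + 2*I*√17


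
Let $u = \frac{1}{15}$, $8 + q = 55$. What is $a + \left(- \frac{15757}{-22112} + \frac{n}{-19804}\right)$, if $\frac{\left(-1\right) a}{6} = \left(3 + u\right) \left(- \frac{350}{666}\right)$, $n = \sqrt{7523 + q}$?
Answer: $\frac{76447721}{7363296} - \frac{\sqrt{7570}}{19804} \approx 10.378$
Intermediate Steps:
$q = 47$ ($q = -8 + 55 = 47$)
$n = \sqrt{7570}$ ($n = \sqrt{7523 + 47} = \sqrt{7570} \approx 87.006$)
$u = \frac{1}{15} \approx 0.066667$
$a = \frac{3220}{333}$ ($a = - 6 \left(3 + \frac{1}{15}\right) \left(- \frac{350}{666}\right) = - 6 \frac{46 \left(\left(-350\right) \frac{1}{666}\right)}{15} = - 6 \cdot \frac{46}{15} \left(- \frac{175}{333}\right) = \left(-6\right) \left(- \frac{1610}{999}\right) = \frac{3220}{333} \approx 9.6697$)
$a + \left(- \frac{15757}{-22112} + \frac{n}{-19804}\right) = \frac{3220}{333} + \left(- \frac{15757}{-22112} + \frac{\sqrt{7570}}{-19804}\right) = \frac{3220}{333} + \left(\left(-15757\right) \left(- \frac{1}{22112}\right) + \sqrt{7570} \left(- \frac{1}{19804}\right)\right) = \frac{3220}{333} + \left(\frac{15757}{22112} - \frac{\sqrt{7570}}{19804}\right) = \frac{76447721}{7363296} - \frac{\sqrt{7570}}{19804}$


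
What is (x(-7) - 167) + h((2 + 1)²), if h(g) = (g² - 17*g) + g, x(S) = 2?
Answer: -228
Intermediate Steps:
h(g) = g² - 16*g
(x(-7) - 167) + h((2 + 1)²) = (2 - 167) + (2 + 1)²*(-16 + (2 + 1)²) = -165 + 3²*(-16 + 3²) = -165 + 9*(-16 + 9) = -165 + 9*(-7) = -165 - 63 = -228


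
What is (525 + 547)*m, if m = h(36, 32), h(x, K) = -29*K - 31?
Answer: -1028048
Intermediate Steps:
h(x, K) = -31 - 29*K
m = -959 (m = -31 - 29*32 = -31 - 928 = -959)
(525 + 547)*m = (525 + 547)*(-959) = 1072*(-959) = -1028048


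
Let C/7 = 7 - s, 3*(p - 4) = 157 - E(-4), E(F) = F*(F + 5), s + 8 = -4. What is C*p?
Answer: 23009/3 ≈ 7669.7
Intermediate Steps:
s = -12 (s = -8 - 4 = -12)
E(F) = F*(5 + F)
p = 173/3 (p = 4 + (157 - (-4)*(5 - 4))/3 = 4 + (157 - (-4))/3 = 4 + (157 - 1*(-4))/3 = 4 + (157 + 4)/3 = 4 + (⅓)*161 = 4 + 161/3 = 173/3 ≈ 57.667)
C = 133 (C = 7*(7 - 1*(-12)) = 7*(7 + 12) = 7*19 = 133)
C*p = 133*(173/3) = 23009/3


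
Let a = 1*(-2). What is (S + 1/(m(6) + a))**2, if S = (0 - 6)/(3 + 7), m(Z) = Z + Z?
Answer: 1/4 ≈ 0.25000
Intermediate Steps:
a = -2
m(Z) = 2*Z
S = -3/5 (S = -6/10 = -6*1/10 = -3/5 ≈ -0.60000)
(S + 1/(m(6) + a))**2 = (-3/5 + 1/(2*6 - 2))**2 = (-3/5 + 1/(12 - 2))**2 = (-3/5 + 1/10)**2 = (-1/2)**2 = 1/4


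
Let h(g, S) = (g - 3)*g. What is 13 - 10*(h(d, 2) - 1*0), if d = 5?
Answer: -87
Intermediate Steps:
h(g, S) = g*(-3 + g) (h(g, S) = (-3 + g)*g = g*(-3 + g))
13 - 10*(h(d, 2) - 1*0) = 13 - 10*(5*(-3 + 5) - 1*0) = 13 - 10*(5*2 + 0) = 13 - 10*(10 + 0) = 13 - 10*10 = 13 - 100 = -87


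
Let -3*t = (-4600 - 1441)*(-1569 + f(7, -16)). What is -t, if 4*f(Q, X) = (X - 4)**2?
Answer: 8874229/3 ≈ 2.9581e+6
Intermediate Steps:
f(Q, X) = (-4 + X)**2/4 (f(Q, X) = (X - 4)**2/4 = (-4 + X)**2/4)
t = -8874229/3 (t = -(-4600 - 1441)*(-1569 + (-4 - 16)**2/4)/3 = -(-6041)*(-1569 + (1/4)*(-20)**2)/3 = -(-6041)*(-1569 + (1/4)*400)/3 = -(-6041)*(-1569 + 100)/3 = -(-6041)*(-1469)/3 = -1/3*8874229 = -8874229/3 ≈ -2.9581e+6)
-t = -1*(-8874229/3) = 8874229/3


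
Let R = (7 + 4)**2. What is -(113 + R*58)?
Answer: -7131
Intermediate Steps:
R = 121 (R = 11**2 = 121)
-(113 + R*58) = -(113 + 121*58) = -(113 + 7018) = -1*7131 = -7131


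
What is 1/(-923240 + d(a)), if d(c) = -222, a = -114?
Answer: -1/923462 ≈ -1.0829e-6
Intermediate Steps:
1/(-923240 + d(a)) = 1/(-923240 - 222) = 1/(-923462) = -1/923462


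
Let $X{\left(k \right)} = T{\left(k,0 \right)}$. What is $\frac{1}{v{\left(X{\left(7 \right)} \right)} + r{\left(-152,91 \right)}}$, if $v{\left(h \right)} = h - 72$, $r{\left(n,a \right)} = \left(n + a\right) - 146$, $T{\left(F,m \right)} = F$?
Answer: $- \frac{1}{272} \approx -0.0036765$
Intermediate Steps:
$X{\left(k \right)} = k$
$r{\left(n,a \right)} = -146 + a + n$ ($r{\left(n,a \right)} = \left(a + n\right) - 146 = -146 + a + n$)
$v{\left(h \right)} = -72 + h$
$\frac{1}{v{\left(X{\left(7 \right)} \right)} + r{\left(-152,91 \right)}} = \frac{1}{\left(-72 + 7\right) - 207} = \frac{1}{-65 - 207} = \frac{1}{-272} = - \frac{1}{272}$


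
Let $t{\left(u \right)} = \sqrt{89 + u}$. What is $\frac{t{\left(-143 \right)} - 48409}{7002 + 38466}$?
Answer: $- \frac{48409}{45468} + \frac{i \sqrt{6}}{15156} \approx -1.0647 + 0.00016162 i$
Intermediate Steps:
$\frac{t{\left(-143 \right)} - 48409}{7002 + 38466} = \frac{\sqrt{89 - 143} - 48409}{7002 + 38466} = \frac{\sqrt{-54} - 48409}{45468} = \left(3 i \sqrt{6} - 48409\right) \frac{1}{45468} = \left(-48409 + 3 i \sqrt{6}\right) \frac{1}{45468} = - \frac{48409}{45468} + \frac{i \sqrt{6}}{15156}$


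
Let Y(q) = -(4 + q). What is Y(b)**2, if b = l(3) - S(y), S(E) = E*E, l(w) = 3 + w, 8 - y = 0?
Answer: 2916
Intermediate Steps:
y = 8 (y = 8 - 1*0 = 8 + 0 = 8)
S(E) = E**2
b = -58 (b = (3 + 3) - 1*8**2 = 6 - 1*64 = 6 - 64 = -58)
Y(q) = -4 - q
Y(b)**2 = (-4 - 1*(-58))**2 = (-4 + 58)**2 = 54**2 = 2916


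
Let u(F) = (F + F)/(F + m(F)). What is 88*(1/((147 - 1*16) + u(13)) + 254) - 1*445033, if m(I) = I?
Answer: -1268041/3 ≈ -4.2268e+5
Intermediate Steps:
u(F) = 1 (u(F) = (F + F)/(F + F) = (2*F)/((2*F)) = (2*F)*(1/(2*F)) = 1)
88*(1/((147 - 1*16) + u(13)) + 254) - 1*445033 = 88*(1/((147 - 1*16) + 1) + 254) - 1*445033 = 88*(1/((147 - 16) + 1) + 254) - 445033 = 88*(1/(131 + 1) + 254) - 445033 = 88*(1/132 + 254) - 445033 = 88*(33529/132) - 445033 = 67058/3 - 445033 = -1268041/3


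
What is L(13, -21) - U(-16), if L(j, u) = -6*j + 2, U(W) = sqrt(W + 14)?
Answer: -76 - I*sqrt(2) ≈ -76.0 - 1.4142*I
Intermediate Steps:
U(W) = sqrt(14 + W)
L(j, u) = 2 - 6*j
L(13, -21) - U(-16) = (2 - 6*13) - sqrt(14 - 16) = (2 - 78) - sqrt(-2) = -76 - I*sqrt(2)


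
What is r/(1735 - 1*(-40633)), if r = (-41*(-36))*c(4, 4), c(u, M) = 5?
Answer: 1845/10592 ≈ 0.17419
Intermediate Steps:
r = 7380 (r = -41*(-36)*5 = 1476*5 = 7380)
r/(1735 - 1*(-40633)) = 7380/(1735 - 1*(-40633)) = 7380/(1735 + 40633) = 7380/42368 = 7380*(1/42368) = 1845/10592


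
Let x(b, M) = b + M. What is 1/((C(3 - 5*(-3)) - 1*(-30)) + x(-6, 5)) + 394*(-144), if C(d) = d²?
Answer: -20027807/353 ≈ -56736.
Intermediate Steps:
x(b, M) = M + b
1/((C(3 - 5*(-3)) - 1*(-30)) + x(-6, 5)) + 394*(-144) = 1/(((3 - 5*(-3))² - 1*(-30)) + (5 - 6)) + 394*(-144) = 1/(((3 + 15)² + 30) - 1) - 56736 = 1/((18² + 30) - 1) - 56736 = 1/((324 + 30) - 1) - 56736 = 1/(354 - 1) - 56736 = 1/353 - 56736 = -20027807/353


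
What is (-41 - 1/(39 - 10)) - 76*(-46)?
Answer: 100194/29 ≈ 3455.0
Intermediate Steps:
(-41 - 1/(39 - 10)) - 76*(-46) = (-41 - 1/29) + 3496 = -1190/29 + 3496 = 100194/29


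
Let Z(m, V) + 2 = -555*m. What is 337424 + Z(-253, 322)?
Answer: 477837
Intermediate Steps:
Z(m, V) = -2 - 555*m
337424 + Z(-253, 322) = 337424 + (-2 - 555*(-253)) = 337424 + (-2 + 140415) = 337424 + 140413 = 477837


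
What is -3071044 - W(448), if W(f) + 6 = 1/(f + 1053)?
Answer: -4609628039/1501 ≈ -3.0710e+6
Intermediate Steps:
W(f) = -6 + 1/(1053 + f) (W(f) = -6 + 1/(f + 1053) = -6 + 1/(1053 + f))
-3071044 - W(448) = -3071044 - (-6317 - 6*448)/(1053 + 448) = -3071044 - (-6317 - 2688)/1501 = -3071044 - (-9005)/1501 = -3071044 - 1*(-9005/1501) = -3071044 + 9005/1501 = -4609628039/1501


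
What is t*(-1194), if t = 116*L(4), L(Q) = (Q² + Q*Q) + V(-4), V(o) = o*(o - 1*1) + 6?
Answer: -8033232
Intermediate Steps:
V(o) = 6 + o*(-1 + o) (V(o) = o*(o - 1) + 6 = o*(-1 + o) + 6 = 6 + o*(-1 + o))
L(Q) = 26 + 2*Q² (L(Q) = (Q² + Q*Q) + (6 + (-4)² - 1*(-4)) = (Q² + Q²) + (6 + 16 + 4) = 2*Q² + 26 = 26 + 2*Q²)
t = 6728 (t = 116*(26 + 2*4²) = 116*(26 + 2*16) = 116*(26 + 32) = 116*58 = 6728)
t*(-1194) = 6728*(-1194) = -8033232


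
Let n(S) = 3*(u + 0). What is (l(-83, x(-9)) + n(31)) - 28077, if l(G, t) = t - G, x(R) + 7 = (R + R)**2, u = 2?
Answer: -27671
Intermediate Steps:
x(R) = -7 + 4*R**2 (x(R) = -7 + (R + R)**2 = -7 + (2*R)**2 = -7 + 4*R**2)
n(S) = 6 (n(S) = 3*(2 + 0) = 3*2 = 6)
(l(-83, x(-9)) + n(31)) - 28077 = (((-7 + 4*(-9)**2) - 1*(-83)) + 6) - 28077 = (((-7 + 4*81) + 83) + 6) - 28077 = (((-7 + 324) + 83) + 6) - 28077 = ((317 + 83) + 6) - 28077 = (400 + 6) - 28077 = 406 - 28077 = -27671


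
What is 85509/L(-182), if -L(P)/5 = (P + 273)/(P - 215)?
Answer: 33947073/455 ≈ 74609.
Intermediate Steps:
L(P) = -5*(273 + P)/(-215 + P) (L(P) = -5*(P + 273)/(P - 215) = -5*(273 + P)/(-215 + P))
85509/L(-182) = 85509/((5*(-273 - 1*(-182))/(-215 - 182))) = 85509/((5*(-273 + 182)/(-397))) = 85509/((5*(-1/397)*(-91))) = 85509/(455/397) = 85509*(397/455) = 33947073/455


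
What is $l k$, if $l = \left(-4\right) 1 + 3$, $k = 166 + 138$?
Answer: $-304$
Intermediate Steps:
$k = 304$
$l = -1$ ($l = -4 + 3 = -1$)
$l k = \left(-1\right) 304 = -304$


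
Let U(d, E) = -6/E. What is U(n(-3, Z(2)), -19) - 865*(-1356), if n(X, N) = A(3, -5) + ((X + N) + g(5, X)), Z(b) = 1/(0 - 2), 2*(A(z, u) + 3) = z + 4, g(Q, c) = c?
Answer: 22285866/19 ≈ 1.1729e+6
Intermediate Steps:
A(z, u) = -1 + z/2 (A(z, u) = -3 + (z + 4)/2 = -3 + (4 + z)/2 = -3 + (2 + z/2) = -1 + z/2)
Z(b) = -½ (Z(b) = 1/(-2) = -½)
n(X, N) = ½ + N + 2*X (n(X, N) = (-1 + (½)*3) + ((X + N) + X) = (-1 + 3/2) + ((N + X) + X) = ½ + (N + 2*X) = ½ + N + 2*X)
U(n(-3, Z(2)), -19) - 865*(-1356) = -6/(-19) - 865*(-1356) = -6*(-1/19) + 1172940 = 6/19 + 1172940 = 22285866/19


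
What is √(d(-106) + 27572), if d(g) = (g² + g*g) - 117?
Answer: √49927 ≈ 223.44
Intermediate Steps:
d(g) = -117 + 2*g² (d(g) = (g² + g²) - 117 = 2*g² - 117 = -117 + 2*g²)
√(d(-106) + 27572) = √((-117 + 2*(-106)²) + 27572) = √((-117 + 2*11236) + 27572) = √((-117 + 22472) + 27572) = √(22355 + 27572) = √49927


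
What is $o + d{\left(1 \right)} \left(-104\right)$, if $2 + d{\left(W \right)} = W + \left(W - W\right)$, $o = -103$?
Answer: $1$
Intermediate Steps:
$d{\left(W \right)} = -2 + W$ ($d{\left(W \right)} = -2 + \left(W + \left(W - W\right)\right) = -2 + \left(W + 0\right) = -2 + W$)
$o + d{\left(1 \right)} \left(-104\right) = -103 + \left(-2 + 1\right) \left(-104\right) = -103 - -104 = -103 + 104 = 1$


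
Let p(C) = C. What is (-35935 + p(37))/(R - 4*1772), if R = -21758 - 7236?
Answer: 17949/18041 ≈ 0.99490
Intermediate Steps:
R = -28994
(-35935 + p(37))/(R - 4*1772) = (-35935 + 37)/(-28994 - 4*1772) = -35898/(-28994 - 7088) = -35898/(-36082) = -35898*(-1/36082) = 17949/18041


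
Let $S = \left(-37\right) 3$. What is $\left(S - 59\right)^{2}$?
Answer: $28900$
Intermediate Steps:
$S = -111$
$\left(S - 59\right)^{2} = \left(-111 - 59\right)^{2} = \left(-170\right)^{2} = 28900$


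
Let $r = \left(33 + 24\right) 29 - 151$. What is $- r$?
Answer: $-1502$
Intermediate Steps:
$r = 1502$ ($r = 57 \cdot 29 - 151 = 1653 - 151 = 1502$)
$- r = \left(-1\right) 1502 = -1502$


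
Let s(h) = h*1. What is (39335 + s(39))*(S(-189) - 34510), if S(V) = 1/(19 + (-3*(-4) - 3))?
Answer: -19023134673/14 ≈ -1.3588e+9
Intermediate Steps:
s(h) = h
S(V) = 1/28 (S(V) = 1/(19 + (12 - 3)) = 1/(19 + 9) = 1/28)
(39335 + s(39))*(S(-189) - 34510) = (39335 + 39)*(1/28 - 34510) = 39374*(-966279/28) = -19023134673/14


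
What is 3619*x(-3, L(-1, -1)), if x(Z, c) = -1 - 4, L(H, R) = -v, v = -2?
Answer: -18095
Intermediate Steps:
L(H, R) = 2 (L(H, R) = -1*(-2) = 2)
x(Z, c) = -5
3619*x(-3, L(-1, -1)) = 3619*(-5) = -18095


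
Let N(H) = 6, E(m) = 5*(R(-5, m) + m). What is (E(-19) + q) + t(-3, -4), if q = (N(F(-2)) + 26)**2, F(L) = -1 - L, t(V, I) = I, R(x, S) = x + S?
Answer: 805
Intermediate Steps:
R(x, S) = S + x
E(m) = -25 + 10*m (E(m) = 5*((m - 5) + m) = 5*((-5 + m) + m) = 5*(-5 + 2*m) = -25 + 10*m)
q = 1024 (q = (6 + 26)**2 = 32**2 = 1024)
(E(-19) + q) + t(-3, -4) = ((-25 + 10*(-19)) + 1024) - 4 = ((-25 - 190) + 1024) - 4 = (-215 + 1024) - 4 = 809 - 4 = 805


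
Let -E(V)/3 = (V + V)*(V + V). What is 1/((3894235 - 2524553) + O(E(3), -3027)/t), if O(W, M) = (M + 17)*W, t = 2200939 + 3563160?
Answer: 5764099/7894982971598 ≈ 7.3010e-7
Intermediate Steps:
t = 5764099
E(V) = -12*V² (E(V) = -3*(V + V)*(V + V) = -3*2*V*2*V = -12*V²)
O(W, M) = W*(17 + M) (O(W, M) = (17 + M)*W = W*(17 + M))
1/((3894235 - 2524553) + O(E(3), -3027)/t) = 1/((3894235 - 2524553) + ((-12*3²)*(17 - 3027))/5764099) = 1/(1369682 + (-12*9*(-3010))*(1/5764099)) = 1/(1369682 - 108*(-3010)*(1/5764099)) = 1/(1369682 + 325080*(1/5764099)) = 1/(1369682 + 325080/5764099) = 1/(7894982971598/5764099) = 5764099/7894982971598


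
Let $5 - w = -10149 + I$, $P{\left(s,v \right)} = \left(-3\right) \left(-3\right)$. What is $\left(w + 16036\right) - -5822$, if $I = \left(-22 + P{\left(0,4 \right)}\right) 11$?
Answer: $32155$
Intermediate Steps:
$P{\left(s,v \right)} = 9$
$I = -143$ ($I = \left(-22 + 9\right) 11 = \left(-13\right) 11 = -143$)
$w = 10297$ ($w = 5 - \left(-10149 - 143\right) = 5 - -10292 = 5 + 10292 = 10297$)
$\left(w + 16036\right) - -5822 = \left(10297 + 16036\right) - -5822 = 26333 + 5822 = 32155$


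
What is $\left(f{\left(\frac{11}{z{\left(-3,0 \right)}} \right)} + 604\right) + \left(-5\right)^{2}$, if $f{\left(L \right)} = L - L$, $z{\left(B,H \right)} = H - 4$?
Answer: $629$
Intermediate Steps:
$z{\left(B,H \right)} = -4 + H$
$f{\left(L \right)} = 0$
$\left(f{\left(\frac{11}{z{\left(-3,0 \right)}} \right)} + 604\right) + \left(-5\right)^{2} = \left(0 + 604\right) + \left(-5\right)^{2} = 604 + 25 = 629$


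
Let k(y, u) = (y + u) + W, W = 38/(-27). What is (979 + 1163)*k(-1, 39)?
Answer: 235144/3 ≈ 78381.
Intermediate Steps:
W = -38/27 (W = 38*(-1/27) = -38/27 ≈ -1.4074)
k(y, u) = -38/27 + u + y (k(y, u) = (y + u) - 38/27 = (u + y) - 38/27 = -38/27 + u + y)
(979 + 1163)*k(-1, 39) = (979 + 1163)*(-38/27 + 39 - 1) = 2142*(988/27) = 235144/3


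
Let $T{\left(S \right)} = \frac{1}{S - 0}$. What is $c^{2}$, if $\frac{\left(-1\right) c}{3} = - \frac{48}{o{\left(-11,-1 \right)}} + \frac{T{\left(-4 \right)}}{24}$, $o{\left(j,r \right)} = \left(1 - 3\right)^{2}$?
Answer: $\frac{1329409}{1024} \approx 1298.3$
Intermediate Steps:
$o{\left(j,r \right)} = 4$ ($o{\left(j,r \right)} = \left(-2\right)^{2} = 4$)
$T{\left(S \right)} = \frac{1}{S}$ ($T{\left(S \right)} = \frac{1}{S + \left(-2 + 2\right)} = \frac{1}{S + 0} = \frac{1}{S}$)
$c = \frac{1153}{32}$ ($c = - 3 \left(- \frac{48}{4} + \frac{1}{\left(-4\right) 24}\right) = - 3 \left(\left(-48\right) \frac{1}{4} - \frac{1}{96}\right) = - 3 \left(-12 - \frac{1}{96}\right) = \left(-3\right) \left(- \frac{1153}{96}\right) = \frac{1153}{32} \approx 36.031$)
$c^{2} = \left(\frac{1153}{32}\right)^{2} = \frac{1329409}{1024}$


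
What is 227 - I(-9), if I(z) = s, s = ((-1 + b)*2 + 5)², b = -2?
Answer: 226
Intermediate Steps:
s = 1 (s = ((-1 - 2)*2 + 5)² = (-3*2 + 5)² = (-6 + 5)² = (-1)² = 1)
I(z) = 1
227 - I(-9) = 227 - 1*1 = 227 - 1 = 226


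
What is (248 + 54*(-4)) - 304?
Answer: -272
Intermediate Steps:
(248 + 54*(-4)) - 304 = (248 - 216) - 304 = 32 - 304 = -272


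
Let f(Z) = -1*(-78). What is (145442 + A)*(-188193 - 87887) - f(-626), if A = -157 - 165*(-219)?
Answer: -50086433678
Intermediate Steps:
A = 35978 (A = -157 + 36135 = 35978)
f(Z) = 78
(145442 + A)*(-188193 - 87887) - f(-626) = (145442 + 35978)*(-188193 - 87887) - 1*78 = 181420*(-276080) - 78 = -50086433600 - 78 = -50086433678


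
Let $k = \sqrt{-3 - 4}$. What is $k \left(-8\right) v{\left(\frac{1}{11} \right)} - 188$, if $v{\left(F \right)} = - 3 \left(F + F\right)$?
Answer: $-188 + \frac{48 i \sqrt{7}}{11} \approx -188.0 + 11.545 i$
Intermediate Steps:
$k = i \sqrt{7}$ ($k = \sqrt{-7} = i \sqrt{7} \approx 2.6458 i$)
$v{\left(F \right)} = - 6 F$ ($v{\left(F \right)} = - 3 \cdot 2 F = - 6 F$)
$k \left(-8\right) v{\left(\frac{1}{11} \right)} - 188 = i \sqrt{7} \left(-8\right) \left(- \frac{6}{11}\right) - 188 = - 8 i \sqrt{7} \left(\left(-6\right) \frac{1}{11}\right) - 188 = - 8 i \sqrt{7} \left(- \frac{6}{11}\right) - 188 = \frac{48 i \sqrt{7}}{11} - 188 = -188 + \frac{48 i \sqrt{7}}{11}$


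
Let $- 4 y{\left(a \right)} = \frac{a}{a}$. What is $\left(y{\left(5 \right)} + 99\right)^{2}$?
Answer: $\frac{156025}{16} \approx 9751.6$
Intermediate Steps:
$y{\left(a \right)} = - \frac{1}{4}$ ($y{\left(a \right)} = - \frac{a \frac{1}{a}}{4} = \left(- \frac{1}{4}\right) 1 = - \frac{1}{4}$)
$\left(y{\left(5 \right)} + 99\right)^{2} = \left(- \frac{1}{4} + 99\right)^{2} = \left(\frac{395}{4}\right)^{2} = \frac{156025}{16}$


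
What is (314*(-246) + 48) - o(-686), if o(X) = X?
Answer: -76510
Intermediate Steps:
(314*(-246) + 48) - o(-686) = (314*(-246) + 48) - 1*(-686) = (-77244 + 48) + 686 = -77196 + 686 = -76510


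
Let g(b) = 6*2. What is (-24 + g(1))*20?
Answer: -240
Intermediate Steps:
g(b) = 12
(-24 + g(1))*20 = (-24 + 12)*20 = -12*20 = -240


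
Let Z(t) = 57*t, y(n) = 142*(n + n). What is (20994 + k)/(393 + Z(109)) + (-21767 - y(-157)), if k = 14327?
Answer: 150790847/6606 ≈ 22826.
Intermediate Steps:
y(n) = 284*n (y(n) = 142*(2*n) = 284*n)
(20994 + k)/(393 + Z(109)) + (-21767 - y(-157)) = (20994 + 14327)/(393 + 57*109) + (-21767 - 284*(-157)) = 35321/(393 + 6213) + (-21767 - 1*(-44588)) = 35321/6606 + (-21767 + 44588) = 35321*(1/6606) + 22821 = 35321/6606 + 22821 = 150790847/6606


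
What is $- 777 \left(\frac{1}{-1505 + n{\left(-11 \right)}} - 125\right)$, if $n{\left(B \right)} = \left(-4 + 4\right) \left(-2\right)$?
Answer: $\frac{20881986}{215} \approx 97126.0$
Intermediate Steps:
$n{\left(B \right)} = 0$ ($n{\left(B \right)} = 0 \left(-2\right) = 0$)
$- 777 \left(\frac{1}{-1505 + n{\left(-11 \right)}} - 125\right) = - 777 \left(\frac{1}{-1505 + 0} - 125\right) = - 777 \left(\frac{1}{-1505} - 125\right) = - 777 \left(- \frac{1}{1505} - 125\right) = \left(-777\right) \left(- \frac{188126}{1505}\right) = \frac{20881986}{215}$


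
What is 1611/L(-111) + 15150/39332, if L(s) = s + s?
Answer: -2500023/363821 ≈ -6.8716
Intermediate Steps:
L(s) = 2*s
1611/L(-111) + 15150/39332 = 1611/((2*(-111))) + 15150/39332 = 1611/(-222) + 15150*(1/39332) = 1611*(-1/222) + 7575/19666 = -537/74 + 7575/19666 = -2500023/363821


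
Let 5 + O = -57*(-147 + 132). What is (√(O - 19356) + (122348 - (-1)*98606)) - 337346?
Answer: -116392 + I*√18506 ≈ -1.1639e+5 + 136.04*I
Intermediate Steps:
O = 850 (O = -5 - 57*(-147 + 132) = -5 - 57*(-15) = -5 + 855 = 850)
(√(O - 19356) + (122348 - (-1)*98606)) - 337346 = (√(850 - 19356) + (122348 - (-1)*98606)) - 337346 = (√(-18506) + (122348 - 1*(-98606))) - 337346 = (I*√18506 + (122348 + 98606)) - 337346 = (I*√18506 + 220954) - 337346 = (220954 + I*√18506) - 337346 = -116392 + I*√18506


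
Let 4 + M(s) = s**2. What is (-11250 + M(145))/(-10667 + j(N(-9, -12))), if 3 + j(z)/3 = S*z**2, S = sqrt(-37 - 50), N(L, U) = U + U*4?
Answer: -26078799/2565414244 - 6595425*I*sqrt(87)/641353561 ≈ -0.010166 - 0.095919*I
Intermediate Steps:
N(L, U) = 5*U (N(L, U) = U + 4*U = 5*U)
M(s) = -4 + s**2
S = I*sqrt(87) (S = sqrt(-87) = I*sqrt(87) ≈ 9.3274*I)
j(z) = -9 + 3*I*sqrt(87)*z**2 (j(z) = -9 + 3*((I*sqrt(87))*z**2) = -9 + 3*(I*sqrt(87)*z**2) = -9 + 3*I*sqrt(87)*z**2)
(-11250 + M(145))/(-10667 + j(N(-9, -12))) = (-11250 + (-4 + 145**2))/(-10667 + (-9 + 3*I*sqrt(87)*(5*(-12))**2)) = (-11250 + (-4 + 21025))/(-10667 + (-9 + 3*I*sqrt(87)*(-60)**2)) = (-11250 + 21021)/(-10667 + (-9 + 3*I*sqrt(87)*3600)) = 9771/(-10667 + (-9 + 10800*I*sqrt(87))) = 9771/(-10676 + 10800*I*sqrt(87))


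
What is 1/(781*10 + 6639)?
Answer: 1/14449 ≈ 6.9209e-5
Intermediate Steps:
1/(781*10 + 6639) = 1/(7810 + 6639) = 1/14449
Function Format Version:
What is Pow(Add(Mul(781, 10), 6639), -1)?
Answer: Rational(1, 14449) ≈ 6.9209e-5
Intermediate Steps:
Pow(Add(Mul(781, 10), 6639), -1) = Pow(Add(7810, 6639), -1) = Pow(14449, -1) = Rational(1, 14449)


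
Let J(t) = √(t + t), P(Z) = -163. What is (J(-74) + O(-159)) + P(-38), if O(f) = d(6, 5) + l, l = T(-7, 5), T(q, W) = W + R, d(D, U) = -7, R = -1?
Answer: -166 + 2*I*√37 ≈ -166.0 + 12.166*I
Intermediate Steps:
J(t) = √2*√t (J(t) = √(2*t) = √2*√t)
T(q, W) = -1 + W (T(q, W) = W - 1 = -1 + W)
l = 4 (l = -1 + 5 = 4)
O(f) = -3 (O(f) = -7 + 4 = -3)
(J(-74) + O(-159)) + P(-38) = (√2*√(-74) - 3) - 163 = (√2*(I*√74) - 3) - 163 = (2*I*√37 - 3) - 163 = (-3 + 2*I*√37) - 163 = -166 + 2*I*√37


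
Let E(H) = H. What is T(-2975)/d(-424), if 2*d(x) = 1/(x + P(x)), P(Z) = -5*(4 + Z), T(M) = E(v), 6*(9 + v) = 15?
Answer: -21788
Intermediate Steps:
v = -13/2 (v = -9 + (1/6)*15 = -9 + 5/2 = -13/2 ≈ -6.5000)
T(M) = -13/2
P(Z) = -20 - 5*Z
d(x) = 1/(2*(-20 - 4*x)) (d(x) = 1/(2*(x + (-20 - 5*x))) = 1/(2*(-20 - 4*x)))
T(-2975)/d(-424) = -13/(2*((-1/(40 + 8*(-424))))) = -13/(2*((-1/(40 - 3392)))) = -13/(2*((-1/(-3352)))) = -13/(2*((-1*(-1/3352)))) = -13/(2*1/3352) = -13/2*3352 = -21788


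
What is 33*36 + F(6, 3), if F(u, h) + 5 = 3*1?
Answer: 1186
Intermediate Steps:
F(u, h) = -2 (F(u, h) = -5 + 3*1 = -5 + 3 = -2)
33*36 + F(6, 3) = 33*36 - 2 = 1188 - 2 = 1186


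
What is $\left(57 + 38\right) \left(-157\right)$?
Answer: $-14915$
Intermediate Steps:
$\left(57 + 38\right) \left(-157\right) = 95 \left(-157\right) = -14915$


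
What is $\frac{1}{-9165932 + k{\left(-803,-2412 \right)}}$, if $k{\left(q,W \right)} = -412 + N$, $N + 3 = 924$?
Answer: $- \frac{1}{9165423} \approx -1.0911 \cdot 10^{-7}$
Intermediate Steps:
$N = 921$ ($N = -3 + 924 = 921$)
$k{\left(q,W \right)} = 509$ ($k{\left(q,W \right)} = -412 + 921 = 509$)
$\frac{1}{-9165932 + k{\left(-803,-2412 \right)}} = \frac{1}{-9165932 + 509} = \frac{1}{-9165423} = - \frac{1}{9165423}$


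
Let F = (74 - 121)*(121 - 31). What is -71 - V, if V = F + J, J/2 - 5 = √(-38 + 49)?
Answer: 4149 - 2*√11 ≈ 4142.4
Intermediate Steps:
J = 10 + 2*√11 (J = 10 + 2*√(-38 + 49) = 10 + 2*√11 ≈ 16.633)
F = -4230 (F = -47*90 = -4230)
V = -4220 + 2*√11 (V = -4230 + (10 + 2*√11) = -4220 + 2*√11 ≈ -4213.4)
-71 - V = -71 - (-4220 + 2*√11) = -71 + (4220 - 2*√11) = 4149 - 2*√11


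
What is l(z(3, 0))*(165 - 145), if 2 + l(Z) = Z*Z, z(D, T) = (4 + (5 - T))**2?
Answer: 131180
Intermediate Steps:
z(D, T) = (9 - T)**2
l(Z) = -2 + Z**2 (l(Z) = -2 + Z*Z = -2 + Z**2)
l(z(3, 0))*(165 - 145) = (-2 + ((-9 + 0)**2)**2)*(165 - 145) = (-2 + ((-9)**2)**2)*20 = (-2 + 81**2)*20 = (-2 + 6561)*20 = 6559*20 = 131180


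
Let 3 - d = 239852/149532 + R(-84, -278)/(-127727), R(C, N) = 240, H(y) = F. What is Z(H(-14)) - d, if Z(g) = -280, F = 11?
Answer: -1343623696622/4774818441 ≈ -281.40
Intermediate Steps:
H(y) = 11
d = 6674533142/4774818441 (d = 3 - (239852/149532 + 240/(-127727)) = 3 - (239852*(1/149532) + 240*(-1/127727)) = 3 - (59963/37383 - 240/127727) = 3 - 1*7649922181/4774818441 = 3 - 7649922181/4774818441 = 6674533142/4774818441 ≈ 1.3979)
Z(H(-14)) - d = -280 - 1*6674533142/4774818441 = -280 - 6674533142/4774818441 = -1343623696622/4774818441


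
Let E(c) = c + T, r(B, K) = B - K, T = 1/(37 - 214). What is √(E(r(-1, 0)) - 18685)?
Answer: I*√585413871/177 ≈ 136.7*I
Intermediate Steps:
T = -1/177 (T = 1/(-177) = -1/177 ≈ -0.0056497)
E(c) = -1/177 + c (E(c) = c - 1/177 = -1/177 + c)
√(E(r(-1, 0)) - 18685) = √((-1/177 + (-1 - 1*0)) - 18685) = √((-1/177 + (-1 + 0)) - 18685) = √((-1/177 - 1) - 18685) = √(-178/177 - 18685) = √(-3307423/177) = I*√585413871/177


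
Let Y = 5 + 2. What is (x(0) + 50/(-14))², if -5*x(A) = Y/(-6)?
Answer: 491401/44100 ≈ 11.143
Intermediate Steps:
Y = 7
x(A) = 7/30 (x(A) = -7/(5*(-6)) = -7*(-1)/(5*6) = -⅕*(-7/6) = 7/30)
(x(0) + 50/(-14))² = (7/30 + 50/(-14))² = (7/30 + 50*(-1/14))² = (7/30 - 25/7)² = (-701/210)² = 491401/44100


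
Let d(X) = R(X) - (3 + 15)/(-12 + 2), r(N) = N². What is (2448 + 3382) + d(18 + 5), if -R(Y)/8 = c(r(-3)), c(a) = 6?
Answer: 28919/5 ≈ 5783.8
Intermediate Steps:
R(Y) = -48 (R(Y) = -8*6 = -48)
d(X) = -231/5 (d(X) = -48 - (3 + 15)/(-12 + 2) = -48 - 18/(-10) = -48 - 18*(-1)/10 = -48 - 1*(-9/5) = -48 + 9/5 = -231/5)
(2448 + 3382) + d(18 + 5) = (2448 + 3382) - 231/5 = 5830 - 231/5 = 28919/5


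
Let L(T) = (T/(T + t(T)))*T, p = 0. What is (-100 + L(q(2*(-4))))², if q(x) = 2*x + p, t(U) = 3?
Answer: 2421136/169 ≈ 14326.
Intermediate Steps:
q(x) = 2*x (q(x) = 2*x + 0 = 2*x)
L(T) = T²/(3 + T) (L(T) = (T/(T + 3))*T = (T/(3 + T))*T = T²/(3 + T))
(-100 + L(q(2*(-4))))² = (-100 + (2*(2*(-4)))²/(3 + 2*(2*(-4))))² = (-100 + (2*(-8))²/(3 + 2*(-8)))² = (-100 + (-16)²/(3 - 16))² = (-100 + 256/(-13))² = (-100 + 256*(-1/13))² = (-100 - 256/13)² = (-1556/13)² = 2421136/169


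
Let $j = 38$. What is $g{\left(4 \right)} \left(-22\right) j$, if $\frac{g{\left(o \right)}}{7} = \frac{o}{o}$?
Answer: $-5852$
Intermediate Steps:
$g{\left(o \right)} = 7$ ($g{\left(o \right)} = 7 \frac{o}{o} = 7 \cdot 1 = 7$)
$g{\left(4 \right)} \left(-22\right) j = 7 \left(-22\right) 38 = \left(-154\right) 38 = -5852$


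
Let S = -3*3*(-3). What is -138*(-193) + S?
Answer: 26661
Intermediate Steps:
S = 27 (S = -9*(-3) = 27)
-138*(-193) + S = -138*(-193) + 27 = 26634 + 27 = 26661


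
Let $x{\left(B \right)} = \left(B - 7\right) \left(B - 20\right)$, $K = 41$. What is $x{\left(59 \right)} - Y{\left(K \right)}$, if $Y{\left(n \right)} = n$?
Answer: $1987$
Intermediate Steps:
$x{\left(B \right)} = \left(-20 + B\right) \left(-7 + B\right)$ ($x{\left(B \right)} = \left(-7 + B\right) \left(-20 + B\right) = \left(-20 + B\right) \left(-7 + B\right)$)
$x{\left(59 \right)} - Y{\left(K \right)} = \left(140 + 59^{2} - 1593\right) - 41 = \left(140 + 3481 - 1593\right) - 41 = 2028 - 41 = 1987$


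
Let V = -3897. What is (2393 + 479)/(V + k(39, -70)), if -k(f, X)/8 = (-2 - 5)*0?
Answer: -2872/3897 ≈ -0.73698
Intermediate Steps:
k(f, X) = 0 (k(f, X) = -8*(-2 - 5)*0 = -(-56)*0 = -8*0 = 0)
(2393 + 479)/(V + k(39, -70)) = (2393 + 479)/(-3897 + 0) = 2872/(-3897) = 2872*(-1/3897) = -2872/3897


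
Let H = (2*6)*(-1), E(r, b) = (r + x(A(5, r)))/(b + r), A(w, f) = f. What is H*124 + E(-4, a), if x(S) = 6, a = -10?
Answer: -10417/7 ≈ -1488.1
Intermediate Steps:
E(r, b) = (6 + r)/(b + r) (E(r, b) = (r + 6)/(b + r) = (6 + r)/(b + r))
H = -12 (H = 12*(-1) = -12)
H*124 + E(-4, a) = -12*124 + (6 - 4)/(-10 - 4) = -1488 + 2/(-14) = -1488 - 1/14*2 = -1488 - ⅐ = -10417/7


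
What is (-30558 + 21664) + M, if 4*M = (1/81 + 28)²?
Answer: -228265775/26244 ≈ -8697.8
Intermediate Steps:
M = 5148361/26244 (M = (1/81 + 28)²/4 = (2269/81)²/4 = (¼)*(5148361/6561) = 5148361/26244 ≈ 196.17)
(-30558 + 21664) + M = (-30558 + 21664) + 5148361/26244 = -8894 + 5148361/26244 = -228265775/26244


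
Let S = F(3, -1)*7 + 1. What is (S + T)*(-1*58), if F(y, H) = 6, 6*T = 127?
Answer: -11165/3 ≈ -3721.7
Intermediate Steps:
T = 127/6 (T = (⅙)*127 = 127/6 ≈ 21.167)
S = 43 (S = 6*7 + 1 = 42 + 1 = 43)
(S + T)*(-1*58) = (43 + 127/6)*(-1*58) = (385/6)*(-58) = -11165/3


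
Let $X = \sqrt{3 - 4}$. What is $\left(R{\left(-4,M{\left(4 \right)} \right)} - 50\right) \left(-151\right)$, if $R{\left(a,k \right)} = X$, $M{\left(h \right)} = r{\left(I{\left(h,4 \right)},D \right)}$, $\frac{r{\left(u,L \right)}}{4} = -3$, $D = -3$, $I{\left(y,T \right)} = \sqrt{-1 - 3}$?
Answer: $7550 - 151 i \approx 7550.0 - 151.0 i$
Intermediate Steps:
$X = i$ ($X = \sqrt{-1} = i \approx 1.0 i$)
$I{\left(y,T \right)} = 2 i$ ($I{\left(y,T \right)} = \sqrt{-4} = 2 i$)
$r{\left(u,L \right)} = -12$ ($r{\left(u,L \right)} = 4 \left(-3\right) = -12$)
$M{\left(h \right)} = -12$
$R{\left(a,k \right)} = i$
$\left(R{\left(-4,M{\left(4 \right)} \right)} - 50\right) \left(-151\right) = \left(i - 50\right) \left(-151\right) = \left(-50 + i\right) \left(-151\right) = 7550 - 151 i$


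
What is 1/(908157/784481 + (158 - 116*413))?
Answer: -784481/37458059593 ≈ -2.0943e-5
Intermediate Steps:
1/(908157/784481 + (158 - 116*413)) = 1/(908157*(1/784481) + (158 - 47908)) = 1/(908157/784481 - 47750) = 1/(-37458059593/784481) = -784481/37458059593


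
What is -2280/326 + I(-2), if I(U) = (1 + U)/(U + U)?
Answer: -4397/652 ≈ -6.7439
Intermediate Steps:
I(U) = (1 + U)/(2*U) (I(U) = (1 + U)/((2*U)) = (1 + U)*(1/(2*U)) = (1 + U)/(2*U))
-2280/326 + I(-2) = -2280/326 + (½)*(1 - 2)/(-2) = -2280*1/326 + (½)*(-½)*(-1) = -1140/163 + ¼ = -4397/652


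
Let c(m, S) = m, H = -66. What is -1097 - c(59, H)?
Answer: -1156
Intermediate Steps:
-1097 - c(59, H) = -1097 - 1*59 = -1097 - 59 = -1156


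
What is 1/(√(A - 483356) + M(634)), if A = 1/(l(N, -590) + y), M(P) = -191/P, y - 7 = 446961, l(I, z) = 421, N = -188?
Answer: -54176123566/86922260710434857 - 401956*I*√96747046928161887/86922260710434857 ≈ -6.2327e-7 - 0.0014384*I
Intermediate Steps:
y = 446968 (y = 7 + 446961 = 446968)
A = 1/447389 (A = 1/(421 + 446968) = 1/447389 ≈ 2.2352e-6)
1/(√(A - 483356) + M(634)) = 1/(√(1/447389 - 483356) - 191/634) = 1/(√(-216248157483/447389) - 191*1/634) = 1/(I*√96747046928161887/447389 - 191/634) = 1/(-191/634 + I*√96747046928161887/447389)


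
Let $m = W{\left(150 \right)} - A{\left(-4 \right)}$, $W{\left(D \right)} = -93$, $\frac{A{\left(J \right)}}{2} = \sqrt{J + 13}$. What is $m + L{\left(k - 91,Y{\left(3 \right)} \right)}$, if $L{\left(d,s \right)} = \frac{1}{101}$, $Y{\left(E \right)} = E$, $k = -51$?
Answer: $- \frac{9998}{101} \approx -98.99$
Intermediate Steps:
$A{\left(J \right)} = 2 \sqrt{13 + J}$ ($A{\left(J \right)} = 2 \sqrt{J + 13} = 2 \sqrt{13 + J}$)
$L{\left(d,s \right)} = \frac{1}{101}$
$m = -99$ ($m = -93 - 2 \sqrt{13 - 4} = -93 - 2 \sqrt{9} = -93 - 2 \cdot 3 = -93 - 6 = -99$)
$m + L{\left(k - 91,Y{\left(3 \right)} \right)} = -99 + \frac{1}{101} = - \frac{9998}{101}$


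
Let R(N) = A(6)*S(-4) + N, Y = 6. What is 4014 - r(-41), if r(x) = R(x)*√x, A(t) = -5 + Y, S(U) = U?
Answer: 4014 + 45*I*√41 ≈ 4014.0 + 288.14*I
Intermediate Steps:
A(t) = 1 (A(t) = -5 + 6 = 1)
R(N) = -4 + N (R(N) = 1*(-4) + N = -4 + N)
r(x) = √x*(-4 + x) (r(x) = (-4 + x)*√x = √x*(-4 + x))
4014 - r(-41) = 4014 - √(-41)*(-4 - 41) = 4014 - I*√41*(-45) = 4014 - (-45)*I*√41 = 4014 + 45*I*√41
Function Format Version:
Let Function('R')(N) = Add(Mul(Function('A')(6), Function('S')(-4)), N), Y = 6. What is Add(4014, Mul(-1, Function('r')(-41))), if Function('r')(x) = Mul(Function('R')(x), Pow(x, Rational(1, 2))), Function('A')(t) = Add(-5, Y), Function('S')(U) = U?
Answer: Add(4014, Mul(45, I, Pow(41, Rational(1, 2)))) ≈ Add(4014.0, Mul(288.14, I))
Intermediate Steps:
Function('A')(t) = 1 (Function('A')(t) = Add(-5, 6) = 1)
Function('R')(N) = Add(-4, N) (Function('R')(N) = Add(Mul(1, -4), N) = Add(-4, N))
Function('r')(x) = Mul(Pow(x, Rational(1, 2)), Add(-4, x)) (Function('r')(x) = Mul(Add(-4, x), Pow(x, Rational(1, 2))) = Mul(Pow(x, Rational(1, 2)), Add(-4, x)))
Add(4014, Mul(-1, Function('r')(-41))) = Add(4014, Mul(-1, Mul(Pow(-41, Rational(1, 2)), Add(-4, -41)))) = Add(4014, Mul(-1, Mul(Mul(I, Pow(41, Rational(1, 2))), -45))) = Add(4014, Mul(-1, Mul(-45, I, Pow(41, Rational(1, 2))))) = Add(4014, Mul(45, I, Pow(41, Rational(1, 2))))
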